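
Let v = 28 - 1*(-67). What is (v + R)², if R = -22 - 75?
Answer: 4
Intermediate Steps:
v = 95 (v = 28 + 67 = 95)
R = -97
(v + R)² = (95 - 97)² = (-2)² = 4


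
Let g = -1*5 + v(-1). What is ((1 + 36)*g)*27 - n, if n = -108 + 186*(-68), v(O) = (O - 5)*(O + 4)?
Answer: -10221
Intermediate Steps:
v(O) = (-5 + O)*(4 + O)
g = -23 (g = -1*5 + (-20 + (-1)² - 1*(-1)) = -5 + (-20 + 1 + 1) = -5 - 18 = -23)
n = -12756 (n = -108 - 12648 = -12756)
((1 + 36)*g)*27 - n = ((1 + 36)*(-23))*27 - 1*(-12756) = (37*(-23))*27 + 12756 = -851*27 + 12756 = -22977 + 12756 = -10221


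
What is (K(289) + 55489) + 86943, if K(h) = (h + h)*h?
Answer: 309474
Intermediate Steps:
K(h) = 2*h² (K(h) = (2*h)*h = 2*h²)
(K(289) + 55489) + 86943 = (2*289² + 55489) + 86943 = (2*83521 + 55489) + 86943 = (167042 + 55489) + 86943 = 222531 + 86943 = 309474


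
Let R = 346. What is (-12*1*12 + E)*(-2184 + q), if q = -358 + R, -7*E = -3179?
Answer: -4767516/7 ≈ -6.8107e+5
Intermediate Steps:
E = 3179/7 (E = -⅐*(-3179) = 3179/7 ≈ 454.14)
q = -12 (q = -358 + 346 = -12)
(-12*1*12 + E)*(-2184 + q) = (-12*1*12 + 3179/7)*(-2184 - 12) = (-12*12 + 3179/7)*(-2196) = (-144 + 3179/7)*(-2196) = (2171/7)*(-2196) = -4767516/7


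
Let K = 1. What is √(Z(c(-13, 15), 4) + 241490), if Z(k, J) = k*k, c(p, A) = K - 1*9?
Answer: √241554 ≈ 491.48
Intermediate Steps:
c(p, A) = -8 (c(p, A) = 1 - 1*9 = 1 - 9 = -8)
Z(k, J) = k²
√(Z(c(-13, 15), 4) + 241490) = √((-8)² + 241490) = √(64 + 241490) = √241554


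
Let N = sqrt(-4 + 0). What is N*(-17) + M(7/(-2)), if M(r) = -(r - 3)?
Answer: 13/2 - 34*I ≈ 6.5 - 34.0*I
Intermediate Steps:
M(r) = 3 - r (M(r) = -(-3 + r) = 3 - r)
N = 2*I (N = sqrt(-4) = 2*I ≈ 2.0*I)
N*(-17) + M(7/(-2)) = (2*I)*(-17) + (3 - 7/(-2)) = -34*I + (3 - 7*(-1)/2) = -34*I + (3 - 1*(-7/2)) = -34*I + (3 + 7/2) = -34*I + 13/2 = 13/2 - 34*I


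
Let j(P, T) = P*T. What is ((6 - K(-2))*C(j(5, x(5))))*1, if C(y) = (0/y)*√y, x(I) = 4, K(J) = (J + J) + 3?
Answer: 0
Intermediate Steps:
K(J) = 3 + 2*J (K(J) = 2*J + 3 = 3 + 2*J)
C(y) = 0 (C(y) = 0*√y = 0)
((6 - K(-2))*C(j(5, x(5))))*1 = ((6 - (3 + 2*(-2)))*0)*1 = ((6 - (3 - 4))*0)*1 = ((6 - 1*(-1))*0)*1 = ((6 + 1)*0)*1 = (7*0)*1 = 0*1 = 0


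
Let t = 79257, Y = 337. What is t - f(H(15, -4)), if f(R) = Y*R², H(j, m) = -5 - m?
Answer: 78920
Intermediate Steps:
f(R) = 337*R²
t - f(H(15, -4)) = 79257 - 337*(-5 - 1*(-4))² = 79257 - 337*(-5 + 4)² = 79257 - 337*(-1)² = 79257 - 337 = 78920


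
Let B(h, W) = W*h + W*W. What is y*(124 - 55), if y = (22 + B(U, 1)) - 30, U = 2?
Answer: -345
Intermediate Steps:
B(h, W) = W² + W*h (B(h, W) = W*h + W² = W² + W*h)
y = -5 (y = (22 + 1*(1 + 2)) - 30 = (22 + 1*3) - 30 = (22 + 3) - 30 = 25 - 30 = -5)
y*(124 - 55) = -5*(124 - 55) = -5*69 = -345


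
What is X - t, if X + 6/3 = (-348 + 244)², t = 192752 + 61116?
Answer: -243054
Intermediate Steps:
t = 253868
X = 10814 (X = -2 + (-348 + 244)² = -2 + (-104)² = -2 + 10816 = 10814)
X - t = 10814 - 1*253868 = 10814 - 253868 = -243054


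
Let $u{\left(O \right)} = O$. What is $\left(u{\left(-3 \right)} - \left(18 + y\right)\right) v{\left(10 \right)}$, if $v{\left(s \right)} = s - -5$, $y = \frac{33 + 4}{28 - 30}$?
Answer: $- \frac{75}{2} \approx -37.5$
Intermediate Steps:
$y = - \frac{37}{2}$ ($y = \frac{37}{-2} = 37 \left(- \frac{1}{2}\right) = - \frac{37}{2} \approx -18.5$)
$v{\left(s \right)} = 5 + s$ ($v{\left(s \right)} = s + 5 = 5 + s$)
$\left(u{\left(-3 \right)} - \left(18 + y\right)\right) v{\left(10 \right)} = \left(-3 - - \frac{1}{2}\right) \left(5 + 10\right) = \left(-3 + \left(-18 + \frac{37}{2}\right)\right) 15 = \left(-3 + \frac{1}{2}\right) 15 = \left(- \frac{5}{2}\right) 15 = - \frac{75}{2}$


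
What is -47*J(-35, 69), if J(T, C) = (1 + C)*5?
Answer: -16450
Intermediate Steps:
J(T, C) = 5 + 5*C
-47*J(-35, 69) = -47*(5 + 5*69) = -47*(5 + 345) = -47*350 = -16450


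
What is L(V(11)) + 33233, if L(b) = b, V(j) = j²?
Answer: 33354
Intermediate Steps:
L(V(11)) + 33233 = 11² + 33233 = 121 + 33233 = 33354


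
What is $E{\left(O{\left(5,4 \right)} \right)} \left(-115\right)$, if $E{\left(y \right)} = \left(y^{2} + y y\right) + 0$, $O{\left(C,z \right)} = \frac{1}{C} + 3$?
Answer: $- \frac{11776}{5} \approx -2355.2$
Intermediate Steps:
$O{\left(C,z \right)} = 3 + \frac{1}{C}$
$E{\left(y \right)} = 2 y^{2}$ ($E{\left(y \right)} = \left(y^{2} + y^{2}\right) + 0 = 2 y^{2} + 0 = 2 y^{2}$)
$E{\left(O{\left(5,4 \right)} \right)} \left(-115\right) = 2 \left(3 + \frac{1}{5}\right)^{2} \left(-115\right) = 2 \left(\frac{16}{5}\right)^{2} \left(-115\right) = 2 \cdot \frac{256}{25} \left(-115\right) = \frac{512}{25} \left(-115\right) = - \frac{11776}{5}$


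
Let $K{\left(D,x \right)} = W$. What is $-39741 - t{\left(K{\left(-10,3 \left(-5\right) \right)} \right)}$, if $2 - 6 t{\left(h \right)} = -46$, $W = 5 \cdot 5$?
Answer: $-39749$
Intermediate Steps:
$W = 25$
$K{\left(D,x \right)} = 25$
$t{\left(h \right)} = 8$ ($t{\left(h \right)} = \frac{1}{3} - - \frac{23}{3} = \frac{1}{3} + \frac{23}{3} = 8$)
$-39741 - t{\left(K{\left(-10,3 \left(-5\right) \right)} \right)} = -39741 - 8 = -39749$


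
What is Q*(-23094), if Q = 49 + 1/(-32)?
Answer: -18094149/16 ≈ -1.1309e+6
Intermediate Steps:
Q = 1567/32 (Q = 49 - 1/32 = 1567/32 ≈ 48.969)
Q*(-23094) = (1567/32)*(-23094) = -18094149/16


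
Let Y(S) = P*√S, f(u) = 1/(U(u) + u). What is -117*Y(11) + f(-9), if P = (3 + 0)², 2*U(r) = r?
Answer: -2/27 - 1053*√11 ≈ -3492.5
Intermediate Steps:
U(r) = r/2
P = 9 (P = 3² = 9)
f(u) = 2/(3*u) (f(u) = 1/(u/2 + u) = 1/(3*u/2) = 2/(3*u))
Y(S) = 9*√S
-117*Y(11) + f(-9) = -1053*√11 + (⅔)/(-9) = -1053*√11 + (⅔)*(-⅑) = -1053*√11 - 2/27 = -2/27 - 1053*√11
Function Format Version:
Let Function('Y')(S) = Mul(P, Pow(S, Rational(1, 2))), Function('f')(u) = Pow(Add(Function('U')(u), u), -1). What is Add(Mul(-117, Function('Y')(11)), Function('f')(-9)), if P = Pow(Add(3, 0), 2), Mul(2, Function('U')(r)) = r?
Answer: Add(Rational(-2, 27), Mul(-1053, Pow(11, Rational(1, 2)))) ≈ -3492.5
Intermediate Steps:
Function('U')(r) = Mul(Rational(1, 2), r)
P = 9 (P = Pow(3, 2) = 9)
Function('f')(u) = Mul(Rational(2, 3), Pow(u, -1)) (Function('f')(u) = Pow(Add(Mul(Rational(1, 2), u), u), -1) = Pow(Mul(Rational(3, 2), u), -1) = Mul(Rational(2, 3), Pow(u, -1)))
Function('Y')(S) = Mul(9, Pow(S, Rational(1, 2)))
Add(Mul(-117, Function('Y')(11)), Function('f')(-9)) = Add(Mul(-117, Mul(9, Pow(11, Rational(1, 2)))), Mul(Rational(2, 3), Pow(-9, -1))) = Add(Mul(-1053, Pow(11, Rational(1, 2))), Mul(Rational(2, 3), Rational(-1, 9))) = Add(Mul(-1053, Pow(11, Rational(1, 2))), Rational(-2, 27)) = Add(Rational(-2, 27), Mul(-1053, Pow(11, Rational(1, 2))))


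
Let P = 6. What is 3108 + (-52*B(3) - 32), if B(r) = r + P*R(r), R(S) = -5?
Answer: 4480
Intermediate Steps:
B(r) = -30 + r (B(r) = r + 6*(-5) = r - 30 = -30 + r)
3108 + (-52*B(3) - 32) = 3108 + (-52*(-30 + 3) - 32) = 3108 + (-52*(-27) - 32) = 3108 + (1404 - 32) = 3108 + 1372 = 4480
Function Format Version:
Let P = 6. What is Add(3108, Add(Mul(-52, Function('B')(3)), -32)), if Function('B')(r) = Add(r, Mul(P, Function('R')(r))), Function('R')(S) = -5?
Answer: 4480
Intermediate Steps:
Function('B')(r) = Add(-30, r) (Function('B')(r) = Add(r, Mul(6, -5)) = Add(r, -30) = Add(-30, r))
Add(3108, Add(Mul(-52, Function('B')(3)), -32)) = Add(3108, Add(Mul(-52, Add(-30, 3)), -32)) = Add(3108, Add(Mul(-52, -27), -32)) = Add(3108, Add(1404, -32)) = Add(3108, 1372) = 4480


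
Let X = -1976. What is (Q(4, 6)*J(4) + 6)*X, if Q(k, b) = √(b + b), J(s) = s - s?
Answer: -11856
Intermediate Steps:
J(s) = 0
Q(k, b) = √2*√b (Q(k, b) = √(2*b) = √2*√b)
(Q(4, 6)*J(4) + 6)*X = ((√2*√6)*0 + 6)*(-1976) = ((2*√3)*0 + 6)*(-1976) = (0 + 6)*(-1976) = 6*(-1976) = -11856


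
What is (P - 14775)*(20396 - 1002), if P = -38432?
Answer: -1031896558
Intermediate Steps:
(P - 14775)*(20396 - 1002) = (-38432 - 14775)*(20396 - 1002) = -53207*19394 = -1031896558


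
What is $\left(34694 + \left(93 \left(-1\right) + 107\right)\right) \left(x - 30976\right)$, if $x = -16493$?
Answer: $-1647554052$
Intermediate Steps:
$\left(34694 + \left(93 \left(-1\right) + 107\right)\right) \left(x - 30976\right) = \left(34694 + \left(93 \left(-1\right) + 107\right)\right) \left(-16493 - 30976\right) = \left(34694 + \left(-93 + 107\right)\right) \left(-47469\right) = \left(34694 + 14\right) \left(-47469\right) = 34708 \left(-47469\right) = -1647554052$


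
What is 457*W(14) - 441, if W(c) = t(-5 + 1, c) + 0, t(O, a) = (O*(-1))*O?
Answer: -7753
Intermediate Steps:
t(O, a) = -O² (t(O, a) = (-O)*O = -O²)
W(c) = -16 (W(c) = -(-5 + 1)² + 0 = -1*(-4)² + 0 = -1*16 + 0 = -16 + 0 = -16)
457*W(14) - 441 = 457*(-16) - 441 = -7312 - 441 = -7753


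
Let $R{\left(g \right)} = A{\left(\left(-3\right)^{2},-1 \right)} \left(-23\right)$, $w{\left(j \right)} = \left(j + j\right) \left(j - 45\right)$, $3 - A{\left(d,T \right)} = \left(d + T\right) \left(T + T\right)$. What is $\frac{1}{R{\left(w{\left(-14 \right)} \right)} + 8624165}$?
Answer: $\frac{1}{8623728} \approx 1.1596 \cdot 10^{-7}$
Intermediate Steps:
$A{\left(d,T \right)} = 3 - 2 T \left(T + d\right)$ ($A{\left(d,T \right)} = 3 - \left(d + T\right) \left(T + T\right) = 3 - \left(T + d\right) 2 T = 3 - 2 T \left(T + d\right)$)
$w{\left(j \right)} = 2 j \left(-45 + j\right)$
$R{\left(g \right)} = -437$ ($R{\left(g \right)} = \left(3 - 2 \left(-1\right)^{2} - - 2 \left(-3\right)^{2}\right) \left(-23\right) = \left(3 - 2 - \left(-2\right) 9\right) \left(-23\right) = \left(3 - 2 + 18\right) \left(-23\right) = 19 \left(-23\right) = -437$)
$\frac{1}{R{\left(w{\left(-14 \right)} \right)} + 8624165} = \frac{1}{-437 + 8624165} = \frac{1}{8623728}$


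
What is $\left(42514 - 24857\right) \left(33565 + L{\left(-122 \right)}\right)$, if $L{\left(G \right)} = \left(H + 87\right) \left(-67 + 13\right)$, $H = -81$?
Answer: $586936337$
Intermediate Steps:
$L{\left(G \right)} = -324$ ($L{\left(G \right)} = \left(-81 + 87\right) \left(-67 + 13\right) = 6 \left(-54\right) = -324$)
$\left(42514 - 24857\right) \left(33565 + L{\left(-122 \right)}\right) = \left(42514 - 24857\right) \left(33565 - 324\right) = 17657 \cdot 33241 = 586936337$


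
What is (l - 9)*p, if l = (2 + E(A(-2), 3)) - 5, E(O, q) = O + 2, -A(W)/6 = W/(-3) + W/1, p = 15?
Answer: -30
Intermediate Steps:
A(W) = -4*W (A(W) = -6*(W/(-3) + W/1) = -6*(W*(-⅓) + W*1) = -6*(-W/3 + W) = -4*W)
E(O, q) = 2 + O
l = 7 (l = (2 + (2 - 4*(-2))) - 5 = (2 + (2 + 8)) - 5 = (2 + 10) - 5 = 12 - 5 = 7)
(l - 9)*p = (7 - 9)*15 = -2*15 = -30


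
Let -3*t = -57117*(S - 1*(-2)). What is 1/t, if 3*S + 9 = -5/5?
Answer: -3/76156 ≈ -3.9393e-5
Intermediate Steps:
S = -10/3 (S = -3 + (-5/5)/3 = -3 + (-5*⅕)/3 = -3 + (⅓)*(-1) = -3 - ⅓ = -10/3 ≈ -3.3333)
t = -76156/3 (t = -(-19039)*(-10/3 - 1*(-2)) = -(-19039)*(-10/3 + 2) = -(-19039)*(-4)/3 = -⅓*76156 = -76156/3 ≈ -25385.)
1/t = 1/(-76156/3) = -3/76156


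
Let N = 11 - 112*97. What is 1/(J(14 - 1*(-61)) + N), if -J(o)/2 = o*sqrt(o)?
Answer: -10853/116100109 + 750*sqrt(3)/116100109 ≈ -8.2291e-5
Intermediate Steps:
N = -10853 (N = 11 - 10864 = -10853)
J(o) = -2*o**(3/2) (J(o) = -2*o*sqrt(o) = -2*o**(3/2))
1/(J(14 - 1*(-61)) + N) = 1/(-2*(14 - 1*(-61))**(3/2) - 10853) = 1/(-2*(14 + 61)**(3/2) - 10853) = 1/(-750*sqrt(3) - 10853) = 1/(-10853 - 750*sqrt(3))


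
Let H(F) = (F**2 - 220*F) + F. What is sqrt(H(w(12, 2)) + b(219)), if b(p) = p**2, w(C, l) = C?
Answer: 3*sqrt(5053) ≈ 213.25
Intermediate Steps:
H(F) = F**2 - 219*F
sqrt(H(w(12, 2)) + b(219)) = sqrt(12*(-219 + 12) + 219**2) = sqrt(12*(-207) + 47961) = sqrt(-2484 + 47961) = sqrt(45477) = 3*sqrt(5053)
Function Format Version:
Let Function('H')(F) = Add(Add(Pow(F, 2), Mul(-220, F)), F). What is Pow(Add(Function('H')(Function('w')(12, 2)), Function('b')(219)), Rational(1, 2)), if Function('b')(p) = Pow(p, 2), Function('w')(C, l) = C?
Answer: Mul(3, Pow(5053, Rational(1, 2))) ≈ 213.25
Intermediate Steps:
Function('H')(F) = Add(Pow(F, 2), Mul(-219, F))
Pow(Add(Function('H')(Function('w')(12, 2)), Function('b')(219)), Rational(1, 2)) = Pow(Add(Mul(12, Add(-219, 12)), Pow(219, 2)), Rational(1, 2)) = Pow(Add(Mul(12, -207), 47961), Rational(1, 2)) = Pow(Add(-2484, 47961), Rational(1, 2)) = Pow(45477, Rational(1, 2)) = Mul(3, Pow(5053, Rational(1, 2)))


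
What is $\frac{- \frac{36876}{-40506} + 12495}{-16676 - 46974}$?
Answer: $- \frac{84359891}{429701150} \approx -0.19632$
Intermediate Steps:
$\frac{- \frac{36876}{-40506} + 12495}{-16676 - 46974} = \frac{\left(-36876\right) \left(- \frac{1}{40506}\right) + 12495}{-63650} = \left(\frac{6146}{6751} + 12495\right) \left(- \frac{1}{63650}\right) = \frac{84359891}{6751} \left(- \frac{1}{63650}\right) = - \frac{84359891}{429701150}$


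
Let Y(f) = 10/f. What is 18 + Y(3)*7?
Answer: 124/3 ≈ 41.333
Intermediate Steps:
18 + Y(3)*7 = 18 + (10/3)*7 = 18 + 70/3 = 124/3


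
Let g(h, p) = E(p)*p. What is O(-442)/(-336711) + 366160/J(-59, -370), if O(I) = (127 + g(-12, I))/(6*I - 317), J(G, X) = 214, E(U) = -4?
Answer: 183024153296485/106967360613 ≈ 1711.0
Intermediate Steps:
g(h, p) = -4*p
O(I) = (127 - 4*I)/(-317 + 6*I) (O(I) = (127 - 4*I)/(6*I - 317) = (127 - 4*I)/(-317 + 6*I))
O(-442)/(-336711) + 366160/J(-59, -370) = ((127 - 4*(-442))/(-317 + 6*(-442)))/(-336711) + 366160/214 = ((127 + 1768)/(-317 - 2652))*(-1/336711) + 366160*(1/214) = (1895/(-2969))*(-1/336711) + 183080/107 = -1/2969*1895*(-1/336711) + 183080/107 = -1895/2969*(-1/336711) + 183080/107 = 1895/999694959 + 183080/107 = 183024153296485/106967360613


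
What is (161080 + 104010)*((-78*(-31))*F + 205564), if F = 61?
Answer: 93593205580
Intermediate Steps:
(161080 + 104010)*((-78*(-31))*F + 205564) = (161080 + 104010)*(-78*(-31)*61 + 205564) = 265090*(2418*61 + 205564) = 265090*(147498 + 205564) = 265090*353062 = 93593205580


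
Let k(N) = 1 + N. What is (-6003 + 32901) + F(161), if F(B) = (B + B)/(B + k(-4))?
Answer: 2125103/79 ≈ 26900.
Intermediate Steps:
F(B) = 2*B/(-3 + B) (F(B) = (B + B)/(B + (1 - 4)) = (2*B)/(B - 3) = (2*B)/(-3 + B) = 2*B/(-3 + B))
(-6003 + 32901) + F(161) = (-6003 + 32901) + 2*161/(-3 + 161) = 26898 + 2*161/158 = 26898 + 2*161*(1/158) = 26898 + 161/79 = 2125103/79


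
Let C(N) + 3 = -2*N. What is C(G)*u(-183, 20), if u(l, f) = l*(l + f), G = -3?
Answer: 89487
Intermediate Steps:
u(l, f) = l*(f + l)
C(N) = -3 - 2*N
C(G)*u(-183, 20) = (-3 - 2*(-3))*(-183*(20 - 183)) = (-3 + 6)*(-183*(-163)) = 3*29829 = 89487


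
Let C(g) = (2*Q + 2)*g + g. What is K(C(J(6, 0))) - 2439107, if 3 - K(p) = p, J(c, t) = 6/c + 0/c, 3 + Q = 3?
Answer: -2439107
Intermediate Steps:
Q = 0 (Q = -3 + 3 = 0)
J(c, t) = 6/c (J(c, t) = 6/c + 0 = 6/c)
C(g) = 3*g (C(g) = (2*0 + 2)*g + g = (0 + 2)*g + g = 2*g + g = 3*g)
K(p) = 3 - p
K(C(J(6, 0))) - 2439107 = (3 - 3*6/6) - 2439107 = (3 - 3*6*(⅙)) - 2439107 = (3 - 3) - 2439107 = 0 - 2439107 = -2439107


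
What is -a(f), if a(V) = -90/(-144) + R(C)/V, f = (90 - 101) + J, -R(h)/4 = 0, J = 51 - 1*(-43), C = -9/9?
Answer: -5/8 ≈ -0.62500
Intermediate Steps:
C = -1 (C = -9*⅑ = -1)
J = 94 (J = 51 + 43 = 94)
R(h) = 0 (R(h) = -4*0 = 0)
f = 83 (f = (90 - 101) + 94 = -11 + 94 = 83)
a(V) = 5/8 (a(V) = -90/(-144) + 0/V = -90*(-1/144) + 0 = 5/8 + 0 = 5/8)
-a(f) = -1*5/8 = -5/8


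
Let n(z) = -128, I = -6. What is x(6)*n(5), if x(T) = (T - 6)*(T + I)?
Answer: 0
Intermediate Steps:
x(T) = (-6 + T)**2 (x(T) = (T - 6)*(T - 6) = (-6 + T)*(-6 + T) = (-6 + T)**2)
x(6)*n(5) = (36 + 6**2 - 12*6)*(-128) = (36 + 36 - 72)*(-128) = 0*(-128) = 0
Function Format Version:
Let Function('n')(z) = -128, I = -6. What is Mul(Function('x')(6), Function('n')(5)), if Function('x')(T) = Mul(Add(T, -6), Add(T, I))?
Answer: 0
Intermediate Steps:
Function('x')(T) = Pow(Add(-6, T), 2) (Function('x')(T) = Mul(Add(T, -6), Add(T, -6)) = Mul(Add(-6, T), Add(-6, T)) = Pow(Add(-6, T), 2))
Mul(Function('x')(6), Function('n')(5)) = Mul(Add(36, Pow(6, 2), Mul(-12, 6)), -128) = Mul(Add(36, 36, -72), -128) = Mul(0, -128) = 0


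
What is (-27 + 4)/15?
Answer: -23/15 ≈ -1.5333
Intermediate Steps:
(-27 + 4)/15 = (1/15)*(-23) = -23/15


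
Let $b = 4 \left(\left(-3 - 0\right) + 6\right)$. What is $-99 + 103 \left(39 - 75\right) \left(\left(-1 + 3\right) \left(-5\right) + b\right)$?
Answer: $-7515$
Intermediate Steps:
$b = 12$ ($b = 4 \left(\left(-3 + 0\right) + 6\right) = 4 \left(-3 + 6\right) = 4 \cdot 3 = 12$)
$-99 + 103 \left(39 - 75\right) \left(\left(-1 + 3\right) \left(-5\right) + b\right) = -99 + 103 \left(39 - 75\right) \left(\left(-1 + 3\right) \left(-5\right) + 12\right) = -99 + 103 \left(- 36 \left(2 \left(-5\right) + 12\right)\right) = -99 + 103 \left(- 36 \left(-10 + 12\right)\right) = -99 + 103 \left(\left(-36\right) 2\right) = -99 + 103 \left(-72\right) = -99 - 7416 = -7515$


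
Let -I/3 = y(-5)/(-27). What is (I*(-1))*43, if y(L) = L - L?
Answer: 0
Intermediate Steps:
y(L) = 0
I = 0 (I = -0/(-27) = -0*(-1)/27 = -3*0 = 0)
(I*(-1))*43 = (0*(-1))*43 = 0*43 = 0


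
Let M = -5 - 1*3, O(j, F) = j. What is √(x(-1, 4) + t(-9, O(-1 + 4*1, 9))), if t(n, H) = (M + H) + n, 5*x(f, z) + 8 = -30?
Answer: 6*I*√15/5 ≈ 4.6476*I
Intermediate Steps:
x(f, z) = -38/5 (x(f, z) = -8/5 + (⅕)*(-30) = -8/5 - 6 = -38/5)
M = -8 (M = -5 - 3 = -8)
t(n, H) = -8 + H + n (t(n, H) = (-8 + H) + n = -8 + H + n)
√(x(-1, 4) + t(-9, O(-1 + 4*1, 9))) = √(-38/5 + (-8 + (-1 + 4*1) - 9)) = √(-38/5 + (-8 + (-1 + 4) - 9)) = √(-38/5 + (-8 + 3 - 9)) = √(-38/5 - 14) = √(-108/5) = 6*I*√15/5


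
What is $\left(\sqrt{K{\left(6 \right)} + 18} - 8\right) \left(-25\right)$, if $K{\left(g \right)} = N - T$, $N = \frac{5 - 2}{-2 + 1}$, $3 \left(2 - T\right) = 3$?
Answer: $200 - 25 \sqrt{14} \approx 106.46$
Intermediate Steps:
$T = 1$ ($T = 2 - 1 = 1$)
$N = -3$ ($N = \frac{3}{-1} = 3 \left(-1\right) = -3$)
$K{\left(g \right)} = -4$ ($K{\left(g \right)} = -3 - 1 = -4$)
$\left(\sqrt{K{\left(6 \right)} + 18} - 8\right) \left(-25\right) = \left(\sqrt{-4 + 18} - 8\right) \left(-25\right) = \left(\sqrt{14} - 8\right) \left(-25\right) = \left(-8 + \sqrt{14}\right) \left(-25\right) = 200 - 25 \sqrt{14}$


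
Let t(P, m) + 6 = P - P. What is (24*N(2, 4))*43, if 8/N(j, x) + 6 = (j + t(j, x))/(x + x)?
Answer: -16512/13 ≈ -1270.2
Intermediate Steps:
t(P, m) = -6 (t(P, m) = -6 + (P - P) = -6 + 0 = -6)
N(j, x) = 8/(-6 + (-6 + j)/(2*x)) (N(j, x) = 8/(-6 + (j - 6)/(x + x)) = 8/(-6 + (-6 + j)/((2*x))) = 8/(-6 + (-6 + j)*(1/(2*x))) = 8/(-6 + (-6 + j)/(2*x)))
(24*N(2, 4))*43 = (24*(-16*4/(6 - 1*2 + 12*4)))*43 = (24*(-16*4/(6 - 2 + 48)))*43 = (24*(-16*4/52))*43 = (24*(-16*4*1/52))*43 = (24*(-16/13))*43 = -384/13*43 = -16512/13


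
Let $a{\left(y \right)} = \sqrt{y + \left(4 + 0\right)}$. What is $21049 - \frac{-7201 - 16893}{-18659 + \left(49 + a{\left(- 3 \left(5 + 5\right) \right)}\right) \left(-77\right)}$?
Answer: $\frac{5297223975757}{251674389} + \frac{927619 i \sqrt{26}}{251674389} \approx 21048.0 + 0.018794 i$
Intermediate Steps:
$a{\left(y \right)} = \sqrt{4 + y}$ ($a{\left(y \right)} = \sqrt{y + 4} = \sqrt{4 + y}$)
$21049 - \frac{-7201 - 16893}{-18659 + \left(49 + a{\left(- 3 \left(5 + 5\right) \right)}\right) \left(-77\right)} = 21049 - \frac{-7201 - 16893}{-18659 + \left(49 + \sqrt{4 - 3 \left(5 + 5\right)}\right) \left(-77\right)} = 21049 - - \frac{24094}{-18659 + \left(49 + \sqrt{4 - 30}\right) \left(-77\right)} = 21049 - - \frac{24094}{-18659 + \left(49 + \sqrt{-26}\right) \left(-77\right)} = 21049 - - \frac{24094}{-18659 + \left(49 + i \sqrt{26}\right) \left(-77\right)} = 21049 - - \frac{24094}{-18659 - \left(3773 + 77 i \sqrt{26}\right)} = 21049 - - \frac{24094}{-22432 - 77 i \sqrt{26}} = 21049 + \frac{24094}{-22432 - 77 i \sqrt{26}}$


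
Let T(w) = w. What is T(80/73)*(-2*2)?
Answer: -320/73 ≈ -4.3836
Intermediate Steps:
T(80/73)*(-2*2) = (80/73)*(-2*2) = (80*(1/73))*(-4) = (80/73)*(-4) = -320/73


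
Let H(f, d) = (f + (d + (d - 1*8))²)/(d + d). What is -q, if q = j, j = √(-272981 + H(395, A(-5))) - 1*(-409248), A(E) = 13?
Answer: -409248 - I*√184516462/26 ≈ -4.0925e+5 - 522.45*I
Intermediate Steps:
H(f, d) = (f + (-8 + 2*d)²)/(2*d) (H(f, d) = (f + (d + (d - 8))²)/((2*d)) = (f + (d + (-8 + d))²)*(1/(2*d)) = (f + (-8 + 2*d)²)*(1/(2*d)) = (f + (-8 + 2*d)²)/(2*d))
j = 409248 + I*√184516462/26 (j = √(-272981 + (½)*(395 + 4*(-4 + 13)²)/13) - 1*(-409248) = √(-272981 + (½)*(1/13)*(395 + 4*9²)) + 409248 = √(-272981 + (½)*(1/13)*(395 + 4*81)) + 409248 = √(-272981 + (½)*(1/13)*(395 + 324)) + 409248 = √(-272981 + (½)*(1/13)*719) + 409248 = √(-272981 + 719/26) + 409248 = √(-7096787/26) + 409248 = I*√184516462/26 + 409248 = 409248 + I*√184516462/26 ≈ 4.0925e+5 + 522.45*I)
q = 409248 + I*√184516462/26 ≈ 4.0925e+5 + 522.45*I
-q = -(409248 + I*√184516462/26) = -409248 - I*√184516462/26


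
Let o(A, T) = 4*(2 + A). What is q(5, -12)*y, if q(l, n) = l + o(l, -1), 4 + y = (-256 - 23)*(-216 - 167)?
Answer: 3526149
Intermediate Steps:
y = 106853 (y = -4 + (-256 - 23)*(-216 - 167) = -4 - 279*(-383) = -4 + 106857 = 106853)
o(A, T) = 8 + 4*A
q(l, n) = 8 + 5*l (q(l, n) = l + (8 + 4*l) = 8 + 5*l)
q(5, -12)*y = (8 + 5*5)*106853 = (8 + 25)*106853 = 33*106853 = 3526149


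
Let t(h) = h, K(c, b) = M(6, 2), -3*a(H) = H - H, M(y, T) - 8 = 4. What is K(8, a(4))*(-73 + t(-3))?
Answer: -912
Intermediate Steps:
M(y, T) = 12 (M(y, T) = 8 + 4 = 12)
a(H) = 0 (a(H) = -(H - H)/3 = -⅓*0 = 0)
K(c, b) = 12
K(8, a(4))*(-73 + t(-3)) = 12*(-73 - 3) = 12*(-76) = -912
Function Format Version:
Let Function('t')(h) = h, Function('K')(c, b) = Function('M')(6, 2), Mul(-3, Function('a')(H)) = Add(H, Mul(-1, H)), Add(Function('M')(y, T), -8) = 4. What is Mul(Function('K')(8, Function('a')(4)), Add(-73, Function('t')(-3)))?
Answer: -912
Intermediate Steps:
Function('M')(y, T) = 12 (Function('M')(y, T) = Add(8, 4) = 12)
Function('a')(H) = 0 (Function('a')(H) = Mul(Rational(-1, 3), Add(H, Mul(-1, H))) = Mul(Rational(-1, 3), 0) = 0)
Function('K')(c, b) = 12
Mul(Function('K')(8, Function('a')(4)), Add(-73, Function('t')(-3))) = Mul(12, Add(-73, -3)) = Mul(12, -76) = -912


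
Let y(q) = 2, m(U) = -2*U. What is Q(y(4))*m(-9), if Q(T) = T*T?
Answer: 72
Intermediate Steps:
Q(T) = T²
Q(y(4))*m(-9) = 2²*(-2*(-9)) = 4*18 = 72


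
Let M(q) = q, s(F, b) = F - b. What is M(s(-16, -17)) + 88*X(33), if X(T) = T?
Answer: 2905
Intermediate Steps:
M(s(-16, -17)) + 88*X(33) = (-16 - 1*(-17)) + 88*33 = (-16 + 17) + 2904 = 1 + 2904 = 2905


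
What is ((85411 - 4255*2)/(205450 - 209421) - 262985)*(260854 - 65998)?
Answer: -18500520301056/361 ≈ -5.1248e+10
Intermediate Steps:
((85411 - 4255*2)/(205450 - 209421) - 262985)*(260854 - 65998) = ((85411 - 8510)/(-3971) - 262985)*194856 = (76901*(-1/3971) - 262985)*194856 = (-6991/361 - 262985)*194856 = -94944576/361*194856 = -18500520301056/361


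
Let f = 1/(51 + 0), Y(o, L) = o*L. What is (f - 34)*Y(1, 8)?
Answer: -13864/51 ≈ -271.84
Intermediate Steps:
Y(o, L) = L*o
f = 1/51 ≈ 0.019608
(f - 34)*Y(1, 8) = (1/51 - 34)*(8*1) = -1733/51*8 = -13864/51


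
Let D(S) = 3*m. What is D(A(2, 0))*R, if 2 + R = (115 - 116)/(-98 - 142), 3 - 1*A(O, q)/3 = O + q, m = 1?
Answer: -479/80 ≈ -5.9875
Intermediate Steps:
A(O, q) = 9 - 3*O - 3*q (A(O, q) = 9 - 3*(O + q) = 9 + (-3*O - 3*q) = 9 - 3*O - 3*q)
R = -479/240 (R = -2 + (115 - 116)/(-98 - 142) = -2 - 1/(-240) = -2 - 1*(-1/240) = -2 + 1/240 = -479/240 ≈ -1.9958)
D(S) = 3 (D(S) = 3*1 = 3)
D(A(2, 0))*R = 3*(-479/240) = -479/80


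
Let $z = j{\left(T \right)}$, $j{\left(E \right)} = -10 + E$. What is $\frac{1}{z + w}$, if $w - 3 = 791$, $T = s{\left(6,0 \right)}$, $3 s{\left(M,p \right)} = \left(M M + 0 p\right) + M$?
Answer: $\frac{1}{798} \approx 0.0012531$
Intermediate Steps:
$s{\left(M,p \right)} = \frac{M}{3} + \frac{M^{2}}{3}$ ($s{\left(M,p \right)} = \frac{\left(M M + 0 p\right) + M}{3} = \frac{\left(M^{2} + 0\right) + M}{3} = \frac{M^{2} + M}{3} = \frac{M + M^{2}}{3} = \frac{M}{3} + \frac{M^{2}}{3}$)
$T = 14$ ($T = \frac{1}{3} \cdot 6 \left(1 + 6\right) = \frac{1}{3} \cdot 6 \cdot 7 = 14$)
$z = 4$ ($z = -10 + 14 = 4$)
$w = 794$ ($w = 3 + 791 = 794$)
$\frac{1}{z + w} = \frac{1}{4 + 794} = \frac{1}{798}$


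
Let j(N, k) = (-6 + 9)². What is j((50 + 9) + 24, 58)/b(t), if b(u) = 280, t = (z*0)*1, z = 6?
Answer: 9/280 ≈ 0.032143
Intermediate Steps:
j(N, k) = 9 (j(N, k) = 3² = 9)
t = 0 (t = (6*0)*1 = 0*1 = 0)
j((50 + 9) + 24, 58)/b(t) = 9/280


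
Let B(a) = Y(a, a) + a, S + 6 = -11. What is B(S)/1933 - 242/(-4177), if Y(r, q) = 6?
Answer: 421839/8074141 ≈ 0.052246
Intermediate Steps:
S = -17 (S = -6 - 11 = -17)
B(a) = 6 + a
B(S)/1933 - 242/(-4177) = (6 - 17)/1933 - 242/(-4177) = -11*1/1933 - 242*(-1/4177) = -11/1933 + 242/4177 = 421839/8074141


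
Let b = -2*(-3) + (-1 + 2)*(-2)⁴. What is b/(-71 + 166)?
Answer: 22/95 ≈ 0.23158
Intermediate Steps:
b = 22 (b = 6 + 1*16 = 6 + 16 = 22)
b/(-71 + 166) = 22/(-71 + 166) = 22/95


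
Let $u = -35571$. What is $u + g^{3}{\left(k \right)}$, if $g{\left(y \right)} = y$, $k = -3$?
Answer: $-35598$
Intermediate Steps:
$u + g^{3}{\left(k \right)} = -35571 + \left(-3\right)^{3} = -35571 - 27 = -35598$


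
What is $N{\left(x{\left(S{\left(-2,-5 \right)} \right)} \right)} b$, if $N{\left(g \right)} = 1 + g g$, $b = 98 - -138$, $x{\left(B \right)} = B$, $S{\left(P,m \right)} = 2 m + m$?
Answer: $53336$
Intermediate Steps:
$S{\left(P,m \right)} = 3 m$
$b = 236$ ($b = 98 + 138 = 236$)
$N{\left(g \right)} = 1 + g^{2}$
$N{\left(x{\left(S{\left(-2,-5 \right)} \right)} \right)} b = \left(1 + \left(3 \left(-5\right)\right)^{2}\right) 236 = \left(1 + \left(-15\right)^{2}\right) 236 = \left(1 + 225\right) 236 = 226 \cdot 236 = 53336$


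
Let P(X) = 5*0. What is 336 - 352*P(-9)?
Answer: 336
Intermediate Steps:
P(X) = 0
336 - 352*P(-9) = 336 - 352*0 = 336 + 0 = 336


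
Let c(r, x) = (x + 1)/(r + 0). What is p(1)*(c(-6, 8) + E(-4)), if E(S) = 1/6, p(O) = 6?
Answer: -8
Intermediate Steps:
c(r, x) = (1 + x)/r
E(S) = ⅙
p(1)*(c(-6, 8) + E(-4)) = 6*((1 + 8)/(-6) + ⅙) = 6*(-⅙*9 + ⅙) = 6*(-3/2 + ⅙) = 6*(-4/3) = -8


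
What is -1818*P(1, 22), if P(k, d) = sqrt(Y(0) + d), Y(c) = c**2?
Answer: -1818*sqrt(22) ≈ -8527.2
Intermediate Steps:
P(k, d) = sqrt(d) (P(k, d) = sqrt(0**2 + d) = sqrt(0 + d) = sqrt(d))
-1818*P(1, 22) = -1818*sqrt(22)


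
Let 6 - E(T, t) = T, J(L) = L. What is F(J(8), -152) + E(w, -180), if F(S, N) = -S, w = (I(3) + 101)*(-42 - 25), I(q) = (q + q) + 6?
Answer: 7569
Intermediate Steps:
I(q) = 6 + 2*q (I(q) = 2*q + 6 = 6 + 2*q)
w = -7571 (w = ((6 + 2*3) + 101)*(-42 - 25) = ((6 + 6) + 101)*(-67) = (12 + 101)*(-67) = 113*(-67) = -7571)
E(T, t) = 6 - T
F(J(8), -152) + E(w, -180) = -1*8 + (6 - 1*(-7571)) = -8 + (6 + 7571) = -8 + 7577 = 7569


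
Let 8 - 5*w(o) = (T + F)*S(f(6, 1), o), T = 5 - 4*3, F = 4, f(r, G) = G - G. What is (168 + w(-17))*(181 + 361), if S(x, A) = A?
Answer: 431974/5 ≈ 86395.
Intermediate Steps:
f(r, G) = 0
T = -7 (T = 5 - 12 = -7)
w(o) = 8/5 + 3*o/5 (w(o) = 8/5 - (-7 + 4)*o/5 = 8/5 - (-3)*o/5 = 8/5 + 3*o/5)
(168 + w(-17))*(181 + 361) = (168 + (8/5 + (3/5)*(-17)))*(181 + 361) = (168 + (8/5 - 51/5))*542 = (168 - 43/5)*542 = (797/5)*542 = 431974/5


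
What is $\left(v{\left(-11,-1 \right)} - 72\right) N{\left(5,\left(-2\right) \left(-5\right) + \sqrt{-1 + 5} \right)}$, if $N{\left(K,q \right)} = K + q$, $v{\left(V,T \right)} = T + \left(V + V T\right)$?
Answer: $-1241$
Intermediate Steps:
$v{\left(V,T \right)} = T + V + T V$ ($v{\left(V,T \right)} = T + \left(V + T V\right) = T + V + T V$)
$\left(v{\left(-11,-1 \right)} - 72\right) N{\left(5,\left(-2\right) \left(-5\right) + \sqrt{-1 + 5} \right)} = \left(\left(-1 - 11 - -11\right) - 72\right) \left(5 + \left(\left(-2\right) \left(-5\right) + \sqrt{-1 + 5}\right)\right) = \left(\left(-1 - 11 + 11\right) - 72\right) \left(5 + \left(10 + \sqrt{4}\right)\right) = \left(-1 - 72\right) \left(5 + \left(10 + 2\right)\right) = - 73 \left(5 + 12\right) = \left(-73\right) 17 = -1241$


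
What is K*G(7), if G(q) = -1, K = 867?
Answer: -867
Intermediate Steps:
K*G(7) = 867*(-1) = -867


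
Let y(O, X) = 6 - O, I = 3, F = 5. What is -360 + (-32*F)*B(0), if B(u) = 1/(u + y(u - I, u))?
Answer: -3400/9 ≈ -377.78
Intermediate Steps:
B(u) = ⅑ (B(u) = 1/(u + (6 - (u - 1*3))) = 1/(u + (6 - (u - 3))) = 1/(u + (6 - (-3 + u))) = 1/(u + (6 + (3 - u))) = 1/(u + (9 - u)) = 1/9 = ⅑)
-360 + (-32*F)*B(0) = -360 - 32*5*(⅑) = -360 - 160*⅑ = -360 - 160/9 = -3400/9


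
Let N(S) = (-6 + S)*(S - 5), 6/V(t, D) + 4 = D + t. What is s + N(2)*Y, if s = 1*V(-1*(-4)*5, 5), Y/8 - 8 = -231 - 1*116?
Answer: -227806/7 ≈ -32544.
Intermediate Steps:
V(t, D) = 6/(-4 + D + t) (V(t, D) = 6/(-4 + (D + t)) = 6/(-4 + D + t))
N(S) = (-6 + S)*(-5 + S)
Y = -2712 (Y = 64 + 8*(-231 - 1*116) = 64 + 8*(-231 - 116) = 64 + 8*(-347) = 64 - 2776 = -2712)
s = 2/7 (s = 1*(6/(-4 + 5 - 1*(-4)*5)) = 1*(6/(-4 + 5 + 4*5)) = 1*(6/(-4 + 5 + 20)) = 1*(6/21) = 1*(6*(1/21)) = 1*(2/7) = 2/7 ≈ 0.28571)
s + N(2)*Y = 2/7 + (30 + 2**2 - 11*2)*(-2712) = 2/7 + (30 + 4 - 22)*(-2712) = 2/7 + 12*(-2712) = 2/7 - 32544 = -227806/7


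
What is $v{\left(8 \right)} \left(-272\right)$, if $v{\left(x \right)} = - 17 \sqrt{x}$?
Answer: $9248 \sqrt{2} \approx 13079.0$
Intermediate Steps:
$v{\left(8 \right)} \left(-272\right) = - 17 \sqrt{8} \left(-272\right) = - 17 \cdot 2 \sqrt{2} \left(-272\right) = - 34 \sqrt{2} \left(-272\right) = 9248 \sqrt{2}$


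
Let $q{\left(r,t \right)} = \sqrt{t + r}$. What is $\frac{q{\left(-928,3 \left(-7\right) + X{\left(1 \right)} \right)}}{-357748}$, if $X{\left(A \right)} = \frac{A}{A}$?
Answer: $- \frac{i \sqrt{237}}{178874} \approx - 8.6065 \cdot 10^{-5} i$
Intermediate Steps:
$X{\left(A \right)} = 1$
$q{\left(r,t \right)} = \sqrt{r + t}$
$\frac{q{\left(-928,3 \left(-7\right) + X{\left(1 \right)} \right)}}{-357748} = \frac{\sqrt{-928 + \left(3 \left(-7\right) + 1\right)}}{-357748} = \sqrt{-928 + \left(-21 + 1\right)} \left(- \frac{1}{357748}\right) = \sqrt{-928 - 20} \left(- \frac{1}{357748}\right) = \sqrt{-948} \left(- \frac{1}{357748}\right) = 2 i \sqrt{237} \left(- \frac{1}{357748}\right) = - \frac{i \sqrt{237}}{178874}$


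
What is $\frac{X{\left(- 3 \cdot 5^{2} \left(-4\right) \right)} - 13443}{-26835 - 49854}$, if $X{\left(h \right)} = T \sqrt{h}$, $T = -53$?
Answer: $\frac{4481}{25563} + \frac{530 \sqrt{3}}{76689} \approx 0.18726$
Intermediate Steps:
$X{\left(h \right)} = - 53 \sqrt{h}$
$\frac{X{\left(- 3 \cdot 5^{2} \left(-4\right) \right)} - 13443}{-26835 - 49854} = \frac{- 53 \sqrt{- 3 \cdot 5^{2} \left(-4\right)} - 13443}{-26835 - 49854} = \frac{- 53 \sqrt{\left(-3\right) 25 \left(-4\right)} - 13443}{-76689} = \left(- 53 \sqrt{\left(-75\right) \left(-4\right)} - 13443\right) \left(- \frac{1}{76689}\right) = \left(- 53 \sqrt{300} - 13443\right) \left(- \frac{1}{76689}\right) = \left(- 53 \cdot 10 \sqrt{3} - 13443\right) \left(- \frac{1}{76689}\right) = \left(- 530 \sqrt{3} - 13443\right) \left(- \frac{1}{76689}\right) = \left(-13443 - 530 \sqrt{3}\right) \left(- \frac{1}{76689}\right) = \frac{4481}{25563} + \frac{530 \sqrt{3}}{76689}$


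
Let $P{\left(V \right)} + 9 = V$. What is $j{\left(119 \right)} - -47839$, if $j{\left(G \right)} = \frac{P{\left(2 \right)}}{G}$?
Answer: $\frac{813262}{17} \approx 47839.0$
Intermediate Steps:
$P{\left(V \right)} = -9 + V$
$j{\left(G \right)} = - \frac{7}{G}$ ($j{\left(G \right)} = \frac{-9 + 2}{G} = - \frac{7}{G}$)
$j{\left(119 \right)} - -47839 = - \frac{7}{119} - -47839 = \left(-7\right) \frac{1}{119} + 47839 = - \frac{1}{17} + 47839 = \frac{813262}{17}$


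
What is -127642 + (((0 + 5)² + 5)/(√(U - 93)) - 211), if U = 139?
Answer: -127853 + 15*√46/23 ≈ -1.2785e+5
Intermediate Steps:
-127642 + (((0 + 5)² + 5)/(√(U - 93)) - 211) = -127642 + (((0 + 5)² + 5)/(√(139 - 93)) - 211) = -127642 + ((5² + 5)/(√46) - 211) = -127642 + ((25 + 5)*(√46/46) - 211) = -127642 + (30*(√46/46) - 211) = -127642 + (15*√46/23 - 211) = -127642 + (-211 + 15*√46/23) = -127853 + 15*√46/23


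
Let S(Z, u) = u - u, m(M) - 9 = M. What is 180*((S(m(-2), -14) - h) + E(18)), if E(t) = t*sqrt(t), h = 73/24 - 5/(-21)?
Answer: -8265/14 + 9720*sqrt(2) ≈ 13156.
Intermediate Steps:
m(M) = 9 + M
h = 551/168 (h = 73*(1/24) - 5*(-1/21) = 73/24 + 5/21 = 551/168 ≈ 3.2798)
S(Z, u) = 0
E(t) = t**(3/2)
180*((S(m(-2), -14) - h) + E(18)) = 180*((0 - 1*551/168) + 18**(3/2)) = 180*((0 - 551/168) + 54*sqrt(2)) = 180*(-551/168 + 54*sqrt(2)) = -8265/14 + 9720*sqrt(2)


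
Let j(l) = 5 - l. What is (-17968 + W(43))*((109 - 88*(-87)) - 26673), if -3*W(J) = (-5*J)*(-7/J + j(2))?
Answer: 1007682952/3 ≈ 3.3589e+8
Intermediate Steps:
W(J) = 5*J*(3 - 7/J)/3 (W(J) = -(-5*J)*(-7/J + (5 - 1*2))/3 = -(-5*J)*(-7/J + (5 - 2))/3 = -(-5*J)*(-7/J + 3)/3 = -(-5*J)*(3 - 7/J)/3 = -(-5)*J*(3 - 7/J)/3 = 5*J*(3 - 7/J)/3)
(-17968 + W(43))*((109 - 88*(-87)) - 26673) = (-17968 + (-35/3 + 5*43))*((109 - 88*(-87)) - 26673) = (-17968 + (-35/3 + 215))*((109 + 7656) - 26673) = (-17968 + 610/3)*(7765 - 26673) = -53294/3*(-18908) = 1007682952/3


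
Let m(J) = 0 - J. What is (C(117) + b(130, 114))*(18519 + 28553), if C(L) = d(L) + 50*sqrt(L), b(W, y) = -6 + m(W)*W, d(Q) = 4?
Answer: -795610944 + 7060800*sqrt(13) ≈ -7.7015e+8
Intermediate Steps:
m(J) = -J
b(W, y) = -6 - W**2 (b(W, y) = -6 + (-W)*W = -6 - W**2)
C(L) = 4 + 50*sqrt(L)
(C(117) + b(130, 114))*(18519 + 28553) = ((4 + 50*sqrt(117)) + (-6 - 1*130**2))*(18519 + 28553) = ((4 + 50*(3*sqrt(13))) + (-6 - 1*16900))*47072 = ((4 + 150*sqrt(13)) + (-6 - 16900))*47072 = ((4 + 150*sqrt(13)) - 16906)*47072 = (-16902 + 150*sqrt(13))*47072 = -795610944 + 7060800*sqrt(13)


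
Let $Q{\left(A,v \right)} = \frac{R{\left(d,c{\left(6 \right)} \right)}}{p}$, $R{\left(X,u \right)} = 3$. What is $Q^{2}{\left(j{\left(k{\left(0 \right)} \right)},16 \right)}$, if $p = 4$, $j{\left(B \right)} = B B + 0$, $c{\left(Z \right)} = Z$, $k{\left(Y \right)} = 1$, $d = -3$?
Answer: $\frac{9}{16} \approx 0.5625$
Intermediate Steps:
$j{\left(B \right)} = B^{2}$ ($j{\left(B \right)} = B^{2} + 0 = B^{2}$)
$Q{\left(A,v \right)} = \frac{3}{4}$
$Q^{2}{\left(j{\left(k{\left(0 \right)} \right)},16 \right)} = \left(\frac{3}{4}\right)^{2} = \frac{9}{16}$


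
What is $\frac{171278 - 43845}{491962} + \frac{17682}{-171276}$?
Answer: $\frac{78138943}{501555259} \approx 0.15579$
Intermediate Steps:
$\frac{171278 - 43845}{491962} + \frac{17682}{-171276} = \left(171278 - 43845\right) \frac{1}{491962} + 17682 \left(- \frac{1}{171276}\right) = 127433 \cdot \frac{1}{491962} - \frac{421}{4078} = \frac{127433}{491962} - \frac{421}{4078} = \frac{78138943}{501555259}$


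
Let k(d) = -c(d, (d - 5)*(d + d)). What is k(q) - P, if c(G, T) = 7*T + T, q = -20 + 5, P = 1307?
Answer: -6107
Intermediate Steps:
q = -15
c(G, T) = 8*T
k(d) = -16*d*(-5 + d) (k(d) = -8*(d - 5)*(d + d) = -8*(-5 + d)*(2*d) = -8*2*d*(-5 + d) = -16*d*(-5 + d))
k(q) - P = 16*(-15)*(5 - 1*(-15)) - 1*1307 = 16*(-15)*(5 + 15) - 1307 = 16*(-15)*20 - 1307 = -4800 - 1307 = -6107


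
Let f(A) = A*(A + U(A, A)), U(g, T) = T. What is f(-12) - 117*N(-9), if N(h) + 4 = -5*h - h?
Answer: -5562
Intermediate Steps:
f(A) = 2*A**2 (f(A) = A*(A + A) = A*(2*A) = 2*A**2)
N(h) = -4 - 6*h (N(h) = -4 + (-5*h - h) = -4 - 6*h)
f(-12) - 117*N(-9) = 2*(-12)**2 - 117*(-4 - 6*(-9)) = 2*144 - 117*(-4 + 54) = 288 - 117*50 = 288 - 5850 = -5562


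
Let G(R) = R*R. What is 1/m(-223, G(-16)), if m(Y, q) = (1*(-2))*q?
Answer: -1/512 ≈ -0.0019531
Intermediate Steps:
G(R) = R**2
m(Y, q) = -2*q
1/m(-223, G(-16)) = 1/(-2*(-16)**2) = 1/(-2*256) = 1/(-512) = -1/512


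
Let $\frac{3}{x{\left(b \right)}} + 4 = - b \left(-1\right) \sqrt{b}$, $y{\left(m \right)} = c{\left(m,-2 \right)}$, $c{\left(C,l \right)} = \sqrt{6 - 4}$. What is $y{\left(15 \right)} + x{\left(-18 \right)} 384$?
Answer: $\frac{2 \left(27 + 288 i - i \sqrt{2}\right)}{- 2 i + 27 \sqrt{2}} \approx 0.62625 + 15.044 i$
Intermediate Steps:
$c{\left(C,l \right)} = \sqrt{2}$
$y{\left(m \right)} = \sqrt{2}$
$x{\left(b \right)} = \frac{3}{-4 + b^{\frac{3}{2}}}$ ($x{\left(b \right)} = \frac{3}{-4 + - b \left(-1\right) \sqrt{b}} = \frac{3}{-4 + b \sqrt{b}} = \frac{3}{-4 + b^{\frac{3}{2}}}$)
$y{\left(15 \right)} + x{\left(-18 \right)} 384 = \sqrt{2} + \frac{3}{-4 + \left(-18\right)^{\frac{3}{2}}} \cdot 384 = \sqrt{2} + \frac{3}{-4 - 54 i \sqrt{2}} \cdot 384 = \sqrt{2} + \frac{1152}{-4 - 54 i \sqrt{2}}$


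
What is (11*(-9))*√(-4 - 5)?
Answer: -297*I ≈ -297.0*I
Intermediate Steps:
(11*(-9))*√(-4 - 5) = -297*I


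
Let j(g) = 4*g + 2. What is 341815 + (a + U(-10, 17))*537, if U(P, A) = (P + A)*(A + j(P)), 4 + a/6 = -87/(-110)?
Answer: 13889497/55 ≈ 2.5254e+5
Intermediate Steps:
j(g) = 2 + 4*g
a = -1059/55 (a = -24 + 6*(-87/(-110)) = -24 + 6*(-87*(-1/110)) = -24 + 6*(87/110) = -24 + 261/55 = -1059/55 ≈ -19.255)
U(P, A) = (A + P)*(2 + A + 4*P) (U(P, A) = (P + A)*(A + (2 + 4*P)) = (A + P)*(2 + A + 4*P))
341815 + (a + U(-10, 17))*537 = 341815 + (-1059/55 + (17² + 2*17 + 2*(-10) + 4*(-10)² + 5*17*(-10)))*537 = 341815 + (-1059/55 + (289 + 34 - 20 + 4*100 - 850))*537 = 341815 + (-1059/55 + (289 + 34 - 20 + 400 - 850))*537 = 341815 + (-1059/55 - 147)*537 = 341815 - 9144/55*537 = 341815 - 4910328/55 = 13889497/55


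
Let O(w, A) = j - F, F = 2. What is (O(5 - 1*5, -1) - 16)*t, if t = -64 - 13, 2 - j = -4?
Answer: 924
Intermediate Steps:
j = 6 (j = 2 - 1*(-4) = 2 + 4 = 6)
t = -77
O(w, A) = 4 (O(w, A) = 6 - 1*2 = 6 - 2 = 4)
(O(5 - 1*5, -1) - 16)*t = (4 - 16)*(-77) = -12*(-77) = 924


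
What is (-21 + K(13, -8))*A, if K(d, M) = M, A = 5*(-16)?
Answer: 2320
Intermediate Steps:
A = -80
(-21 + K(13, -8))*A = (-21 - 8)*(-80) = -29*(-80) = 2320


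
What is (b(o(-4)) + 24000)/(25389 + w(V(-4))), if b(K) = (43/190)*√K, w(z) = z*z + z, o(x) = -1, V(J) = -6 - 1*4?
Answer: 8000/8493 + 43*I/4841010 ≈ 0.94195 + 8.8824e-6*I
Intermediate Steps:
V(J) = -10 (V(J) = -6 - 4 = -10)
w(z) = z + z² (w(z) = z² + z = z + z²)
b(K) = 43*√K/190 (b(K) = (43*(1/190))*√K = 43*√K/190)
(b(o(-4)) + 24000)/(25389 + w(V(-4))) = (43*√(-1)/190 + 24000)/(25389 - 10*(1 - 10)) = (43*I/190 + 24000)/(25389 - 10*(-9)) = (24000 + 43*I/190)/(25389 + 90) = (24000 + 43*I/190)/25479 = (24000 + 43*I/190)*(1/25479) = 8000/8493 + 43*I/4841010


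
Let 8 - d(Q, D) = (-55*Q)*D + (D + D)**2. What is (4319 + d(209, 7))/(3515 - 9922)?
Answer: -84596/6407 ≈ -13.204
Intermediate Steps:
d(Q, D) = 8 - 4*D**2 + 55*D*Q (d(Q, D) = 8 - ((-55*Q)*D + (D + D)**2) = 8 - (-55*D*Q + (2*D)**2) = 8 - (-55*D*Q + 4*D**2) = 8 - (4*D**2 - 55*D*Q) = 8 + (-4*D**2 + 55*D*Q) = 8 - 4*D**2 + 55*D*Q)
(4319 + d(209, 7))/(3515 - 9922) = (4319 + (8 - 4*7**2 + 55*7*209))/(3515 - 9922) = (4319 + (8 - 4*49 + 80465))/(-6407) = (4319 + (8 - 196 + 80465))*(-1/6407) = (4319 + 80277)*(-1/6407) = 84596*(-1/6407) = -84596/6407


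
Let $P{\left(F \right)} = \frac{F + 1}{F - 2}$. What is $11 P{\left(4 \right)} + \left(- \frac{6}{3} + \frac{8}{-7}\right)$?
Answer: $\frac{341}{14} \approx 24.357$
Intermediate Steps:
$P{\left(F \right)} = \frac{1 + F}{-2 + F}$
$11 P{\left(4 \right)} + \left(- \frac{6}{3} + \frac{8}{-7}\right) = 11 \frac{1 + 4}{-2 + 4} + \left(- \frac{6}{3} + \frac{8}{-7}\right) = 11 \cdot \frac{1}{2} \cdot 5 + \left(\left(-6\right) \frac{1}{3} + 8 \left(- \frac{1}{7}\right)\right) = 11 \cdot \frac{1}{2} \cdot 5 - \frac{22}{7} = 11 \cdot \frac{5}{2} - \frac{22}{7} = \frac{55}{2} - \frac{22}{7} = \frac{341}{14}$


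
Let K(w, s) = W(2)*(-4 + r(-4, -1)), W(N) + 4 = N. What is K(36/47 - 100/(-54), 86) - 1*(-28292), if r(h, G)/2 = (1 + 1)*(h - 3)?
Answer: 28356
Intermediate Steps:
W(N) = -4 + N
r(h, G) = -12 + 4*h (r(h, G) = 2*((1 + 1)*(h - 3)) = 2*(2*(-3 + h)) = 2*(-6 + 2*h) = -12 + 4*h)
K(w, s) = 64 (K(w, s) = (-4 + 2)*(-4 + (-12 + 4*(-4))) = -2*(-4 + (-12 - 16)) = -2*(-4 - 28) = -2*(-32) = 64)
K(36/47 - 100/(-54), 86) - 1*(-28292) = 64 - 1*(-28292) = 64 + 28292 = 28356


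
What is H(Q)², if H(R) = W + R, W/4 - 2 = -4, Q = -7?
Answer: 225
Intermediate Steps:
W = -8 (W = 8 + 4*(-4) = 8 - 16 = -8)
H(R) = -8 + R
H(Q)² = (-8 - 7)² = (-15)² = 225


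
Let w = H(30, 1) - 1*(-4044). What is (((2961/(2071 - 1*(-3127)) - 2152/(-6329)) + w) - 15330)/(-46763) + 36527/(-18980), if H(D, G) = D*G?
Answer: -24582980120082541/14599566078143540 ≈ -1.6838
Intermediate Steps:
w = 4074 (w = 30*1 - 1*(-4044) = 30 + 4044 = 4074)
(((2961/(2071 - 1*(-3127)) - 2152/(-6329)) + w) - 15330)/(-46763) + 36527/(-18980) = (((2961/(2071 - 1*(-3127)) - 2152/(-6329)) + 4074) - 15330)/(-46763) + 36527/(-18980) = (((2961/(2071 + 3127) - 2152*(-1/6329)) + 4074) - 15330)*(-1/46763) + 36527*(-1/18980) = (((2961/5198 + 2152/6329) + 4074) - 15330)*(-1/46763) - 36527/18980 = ((29926265/32898142 + 4074) - 15330)*(-1/46763) - 36527/18980 = (134056956773/32898142 - 15330)*(-1/46763) - 36527/18980 = -370271560087/32898142*(-1/46763) - 36527/18980 = 370271560087/1538415814346 - 36527/18980 = -24582980120082541/14599566078143540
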